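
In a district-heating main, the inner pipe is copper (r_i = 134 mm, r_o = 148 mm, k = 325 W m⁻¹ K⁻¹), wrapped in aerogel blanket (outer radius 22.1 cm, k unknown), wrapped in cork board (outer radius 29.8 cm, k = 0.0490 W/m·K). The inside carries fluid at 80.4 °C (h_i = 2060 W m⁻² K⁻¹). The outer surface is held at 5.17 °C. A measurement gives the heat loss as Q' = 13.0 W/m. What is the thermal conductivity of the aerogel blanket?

ΣR = ΔT/Q' = |80.4 − 5.17|/13.0 = 5.787 m·K/W
Known resistances:
  R'_conv,in = 1/(2πr h) = 1/(2π·0.134·2060) = 5.766×10^-4 m·K/W
  R'_copper = ln(0.148/0.134)/(2πk) = 0.09937/(2π·325) = 4.866×10^-5 m·K/W
  R'_cork board = ln(0.298/0.221)/(2πk) = 0.2989/(2π·0.0490) = 0.9709 m·K/W
R_aerogel blanket = ΣR − ΣR_known = 5.787 − 0.9715 = 4.816 m·K/W
ln(r₂/r₁)/(2πk) = 4.816 ⇒ k = 0.4010/(2π·4.816) = 0.0133 W/m·K

k = 0.0133 W/m·K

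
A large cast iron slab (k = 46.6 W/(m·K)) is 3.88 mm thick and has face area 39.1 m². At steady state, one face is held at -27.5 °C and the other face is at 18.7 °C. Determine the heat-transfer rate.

Q = kA·ΔT/L = 46.6 × 39.1 × |-27.5 °C − 18.7 °C| / 0.00388 = 2.17×10^7 W

Q = 2.17×10^7 W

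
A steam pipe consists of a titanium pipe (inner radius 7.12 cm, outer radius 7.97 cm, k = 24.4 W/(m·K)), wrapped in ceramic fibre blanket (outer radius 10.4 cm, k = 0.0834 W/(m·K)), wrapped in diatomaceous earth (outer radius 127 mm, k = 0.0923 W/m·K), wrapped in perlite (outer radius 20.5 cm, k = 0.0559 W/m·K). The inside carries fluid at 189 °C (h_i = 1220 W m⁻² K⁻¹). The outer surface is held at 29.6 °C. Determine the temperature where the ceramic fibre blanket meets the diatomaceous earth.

Treat each layer as a resistance in series:
  R'_conv,in = 1/(2πr h) = 1/(2π·0.0712·1220) = 0.001832 m·K/W
  R'_titanium = ln(0.0797/0.0712)/(2πk) = 0.1128/(2π·24.4) = 7.356×10^-4 m·K/W
  R'_ceramic fibre blanket = ln(0.104/0.0797)/(2πk) = 0.2661/(2π·0.0834) = 0.5078 m·K/W
  R'_diatomaceous earth = ln(0.127/0.104)/(2πk) = 0.1998/(2π·0.0923) = 0.3445 m·K/W
  R'_perlite = ln(0.205/0.127)/(2πk) = 0.4788/(2π·0.0559) = 1.363 m·K/W
ΣR = 0.001832 + 7.356×10^-4 + 0.5078 + 0.3445 + 1.363 = 2.218 m·K/W
Q' = ΔT/ΣR = (189 °C − 29.6 °C)/2.218 = 71.87 W/m
From the inner boundary to the ceramic fibre blanket/diatomaceous earth interface, ΣR_partial = 0.5104 m·K/W.
T_interface = T_in − Q'·ΣR_partial = 189 °C − (71.87)(0.5104) = 152 °C

T = 152 °C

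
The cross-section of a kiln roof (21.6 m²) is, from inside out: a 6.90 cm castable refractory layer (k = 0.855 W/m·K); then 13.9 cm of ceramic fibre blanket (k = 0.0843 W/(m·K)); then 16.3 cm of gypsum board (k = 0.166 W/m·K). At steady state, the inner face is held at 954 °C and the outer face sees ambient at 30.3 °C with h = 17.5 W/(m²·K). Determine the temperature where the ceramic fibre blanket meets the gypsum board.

T = 377 °C

Resistance network (inner→outer):
  R_castable refractory = L/(kA) = 0.0690/(0.855·21.6) = 0.003736 K/W
  R_ceramic fibre blanket = L/(kA) = 0.139/(0.0843·21.6) = 0.07634 K/W
  R_gypsum board = L/(kA) = 0.163/(0.166·21.6) = 0.04546 K/W
  R_conv,out = 1/(hA) = 1/(17.5·21.6) = 0.002646 K/W
ΣR = 0.003736 + 0.07634 + 0.04546 + 0.002646 = 0.1282 K/W
Q = ΔT/ΣR = (954 °C − 30.3 °C)/0.1282 = 7205 W
From the inner boundary to the ceramic fibre blanket/gypsum board interface, ΣR_partial = 0.08008 K/W.
T_interface = T_in − Q·ΣR_partial = 954 °C − (7205)(0.08008) = 377 °C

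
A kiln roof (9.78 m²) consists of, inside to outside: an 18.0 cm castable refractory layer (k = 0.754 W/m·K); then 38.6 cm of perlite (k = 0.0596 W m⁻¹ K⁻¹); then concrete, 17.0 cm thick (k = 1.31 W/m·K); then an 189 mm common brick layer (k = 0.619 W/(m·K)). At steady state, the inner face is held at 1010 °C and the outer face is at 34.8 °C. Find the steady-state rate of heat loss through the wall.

Resistance network (inner→outer):
  R_castable refractory = L/(kA) = 0.180/(0.754·9.78) = 0.02441 K/W
  R_perlite = L/(kA) = 0.386/(0.0596·9.78) = 0.6622 K/W
  R_concrete = L/(kA) = 0.170/(1.31·9.78) = 0.01327 K/W
  R_common brick = L/(kA) = 0.189/(0.619·9.78) = 0.03122 K/W
ΣR = 0.02441 + 0.6622 + 0.01327 + 0.03122 = 0.7311 K/W
Q = ΔT/ΣR = (1010 °C − 34.8 °C)/0.7311 = 1330 W

Q = 1330 W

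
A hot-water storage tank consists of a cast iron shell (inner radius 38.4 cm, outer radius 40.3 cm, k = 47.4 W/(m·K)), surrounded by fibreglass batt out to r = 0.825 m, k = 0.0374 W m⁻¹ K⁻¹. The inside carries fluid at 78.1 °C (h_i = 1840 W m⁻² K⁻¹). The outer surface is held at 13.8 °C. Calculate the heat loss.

Q = 23.8 W

Resistance network (inner→outer):
  R_conv,in = 1/(4πr²h) = 1/(4π·0.384²·1840) = 2.933×10^-4 K/W
  R_cast iron = (1/0.384 − 1/0.403)/(4πk) = 0.1228/(4π·47.4) = 2.061×10^-4 K/W
  R_fibreglass batt = (1/0.403 − 1/0.825)/(4πk) = 1.269/(4π·0.0374) = 2.701 K/W
ΣR = 2.933×10^-4 + 2.061×10^-4 + 2.701 = 2.701 K/W
Q = ΔT/ΣR = (78.1 °C − 13.8 °C)/2.701 = 23.8 W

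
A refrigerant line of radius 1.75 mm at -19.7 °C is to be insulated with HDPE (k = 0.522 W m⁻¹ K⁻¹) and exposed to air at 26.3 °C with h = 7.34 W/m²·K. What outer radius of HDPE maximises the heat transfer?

For a cylinder, r_cr = k_ins/h = 0.522/7.34 = 0.0711 m = 7.11 cm

r_cr = 7.11 cm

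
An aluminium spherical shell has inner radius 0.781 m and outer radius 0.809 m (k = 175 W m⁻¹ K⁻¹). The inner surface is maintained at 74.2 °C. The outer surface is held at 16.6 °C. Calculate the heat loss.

Q = 2860 kW

Q = 4πk·ΔT/(1/r₁ − 1/r₂) = 4π × 175 × 57.6 / (1/0.781 − 1/0.809) = 2.86×10^6 W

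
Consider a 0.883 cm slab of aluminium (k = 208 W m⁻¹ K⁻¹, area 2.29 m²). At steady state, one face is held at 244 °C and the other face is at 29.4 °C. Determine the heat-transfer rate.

Q = kA·ΔT/L = 208 × 2.29 × |244 °C − 29.4 °C| / 0.00883 = 1.16×10^7 W

Q = 1.16×10^7 W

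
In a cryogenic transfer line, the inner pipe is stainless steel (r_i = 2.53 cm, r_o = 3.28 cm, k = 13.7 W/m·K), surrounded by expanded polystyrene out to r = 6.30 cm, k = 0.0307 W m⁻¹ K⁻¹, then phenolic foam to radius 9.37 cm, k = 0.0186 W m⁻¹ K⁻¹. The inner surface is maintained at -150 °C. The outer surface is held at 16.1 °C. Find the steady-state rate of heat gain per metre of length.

Resistance network (inner→outer):
  R'_stainless steel = ln(0.0328/0.0253)/(2πk) = 0.2596/(2π·13.7) = 0.003016 m·K/W
  R'_expanded polystyrene = ln(0.0630/0.0328)/(2πk) = 0.6527/(2π·0.0307) = 3.384 m·K/W
  R'_phenolic foam = ln(0.0937/0.0630)/(2πk) = 0.3970/(2π·0.0186) = 3.397 m·K/W
ΣR = 0.003016 + 3.384 + 3.397 = 6.784 m·K/W
Q' = ΔT/ΣR = (-150 °C − 16.1 °C)/6.784 = -24.5 W/m
(Negative Q' ⇒ heat flows inward; heat gain = 24.5 W/m.)

Q' = 24.5 W/m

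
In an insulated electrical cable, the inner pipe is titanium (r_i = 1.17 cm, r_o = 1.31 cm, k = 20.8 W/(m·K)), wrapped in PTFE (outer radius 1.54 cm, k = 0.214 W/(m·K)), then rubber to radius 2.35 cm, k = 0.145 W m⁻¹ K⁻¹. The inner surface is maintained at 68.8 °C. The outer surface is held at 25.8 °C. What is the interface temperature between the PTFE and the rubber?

Treat each layer as a resistance in series:
  R'_titanium = ln(0.0131/0.0117)/(2πk) = 0.1130/(2π·20.8) = 8.648×10^-4 m·K/W
  R'_PTFE = ln(0.0154/0.0131)/(2πk) = 0.1618/(2π·0.214) = 0.1203 m·K/W
  R'_rubber = ln(0.0235/0.0154)/(2πk) = 0.4226/(2π·0.145) = 0.4639 m·K/W
ΣR = 8.648×10^-4 + 0.1203 + 0.4639 = 0.5851 m·K/W
Q' = ΔT/ΣR = (68.8 °C − 25.8 °C)/0.5851 = 73.49 W/m
From the inner boundary to the PTFE/rubber interface, ΣR_partial = 0.1212 m·K/W.
T_interface = T_in − Q'·ΣR_partial = 68.8 °C − (73.49)(0.1212) = 59.9 °C

T = 59.9 °C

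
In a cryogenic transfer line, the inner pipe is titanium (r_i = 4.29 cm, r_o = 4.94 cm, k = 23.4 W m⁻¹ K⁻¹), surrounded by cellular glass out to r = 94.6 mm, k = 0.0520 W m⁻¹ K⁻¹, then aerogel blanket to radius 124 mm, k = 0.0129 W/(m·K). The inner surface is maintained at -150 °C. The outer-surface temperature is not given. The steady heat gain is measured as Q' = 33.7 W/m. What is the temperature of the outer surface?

T_out = 29.6 °C

Series resistances:
  R'_titanium = ln(0.0494/0.0429)/(2πk) = 0.1411/(2π·23.4) = 9.595×10^-4 m·K/W
  R'_cellular glass = ln(0.0946/0.0494)/(2πk) = 0.6497/(2π·0.0520) = 1.989 m·K/W
  R'_aerogel blanket = ln(0.124/0.0946)/(2πk) = 0.2706/(2π·0.0129) = 3.339 m·K/W
ΣR = 5.328 m·K/W
ΔT = Q'·ΣR = 33.7 × 5.328 = 179.6 K
Heat flows inward, so T_out = T_in + ΔT = -150 + 179.6 = 29.6 °C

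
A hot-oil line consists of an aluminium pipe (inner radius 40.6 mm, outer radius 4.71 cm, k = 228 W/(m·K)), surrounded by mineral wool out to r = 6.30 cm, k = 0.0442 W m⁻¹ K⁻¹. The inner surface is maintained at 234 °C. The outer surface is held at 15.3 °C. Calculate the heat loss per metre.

Series thermal resistances, inner to outer:
  R'_aluminium = ln(0.0471/0.0406)/(2πk) = 0.1485/(2π·228) = 1.037×10^-4 m·K/W
  R'_mineral wool = ln(0.0630/0.0471)/(2πk) = 0.2909/(2π·0.0442) = 1.047 m·K/W
ΣR = 1.037×10^-4 + 1.047 = 1.047 m·K/W
Q' = ΔT/ΣR = (234 °C − 15.3 °C)/1.047 = 209 W/m

Q' = 209 W/m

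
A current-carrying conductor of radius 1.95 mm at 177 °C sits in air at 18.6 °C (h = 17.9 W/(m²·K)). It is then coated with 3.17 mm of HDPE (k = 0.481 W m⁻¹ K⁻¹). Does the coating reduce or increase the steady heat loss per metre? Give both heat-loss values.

Critical radius for a cylinder: r_cr = k/h = 0.0269 m = 2.69 cm.
Outer radius after coating: r₂ = 0.00195 + 0.00317 = 0.00512 m.
Since r₁ < r_cr and r₂ ≤ r_cr, the coating moves toward the maximum at r_cr — heat loss rises.
Bare: R = 1/(2πr₁h) = 4.560 m·K/W; Q = 158.4/4.560 = 34.7 W/m.
Coated: R = R_cond + R_conv = 2.056 m·K/W; Q = 158.4/2.056 = 77.0 W/m.

increases: 34.7 → 77.0 W/m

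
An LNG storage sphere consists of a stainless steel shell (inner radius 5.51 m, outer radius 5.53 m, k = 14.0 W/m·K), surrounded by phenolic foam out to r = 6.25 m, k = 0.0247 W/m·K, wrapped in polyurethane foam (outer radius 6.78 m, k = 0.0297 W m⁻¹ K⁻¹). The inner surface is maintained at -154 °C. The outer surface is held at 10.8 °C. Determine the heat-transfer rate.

Series thermal resistances, inner to outer:
  R_stainless steel = (1/5.51 − 1/5.53)/(4πk) = 6.564×10^-4/(4π·14.0) = 3.731×10^-6 K/W
  R_phenolic foam = (1/5.53 − 1/6.25)/(4πk) = 0.02083/(4π·0.0247) = 0.06712 K/W
  R_polyurethane foam = (1/6.25 − 1/6.78)/(4πk) = 0.01251/(4π·0.0297) = 0.03351 K/W
ΣR = 3.731×10^-6 + 0.06712 + 0.03351 = 0.1006 K/W
Q = ΔT/ΣR = (-154 °C − 10.8 °C)/0.1006 = -1640 W
(Negative Q ⇒ heat flows inward; heat gain = 1640 W.)

Q = 1640 W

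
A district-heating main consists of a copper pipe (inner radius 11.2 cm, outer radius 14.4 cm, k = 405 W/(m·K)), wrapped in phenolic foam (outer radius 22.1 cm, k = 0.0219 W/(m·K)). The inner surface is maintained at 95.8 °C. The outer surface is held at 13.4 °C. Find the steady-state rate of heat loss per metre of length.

Treat each layer as a resistance in series:
  R'_copper = ln(0.144/0.112)/(2πk) = 0.2513/(2π·405) = 9.876×10^-5 m·K/W
  R'_phenolic foam = ln(0.221/0.144)/(2πk) = 0.4283/(2π·0.0219) = 3.113 m·K/W
ΣR = 9.876×10^-5 + 3.113 = 3.113 m·K/W
Q' = ΔT/ΣR = (95.8 °C − 13.4 °C)/3.113 = 26.5 W/m

Q' = 26.5 W/m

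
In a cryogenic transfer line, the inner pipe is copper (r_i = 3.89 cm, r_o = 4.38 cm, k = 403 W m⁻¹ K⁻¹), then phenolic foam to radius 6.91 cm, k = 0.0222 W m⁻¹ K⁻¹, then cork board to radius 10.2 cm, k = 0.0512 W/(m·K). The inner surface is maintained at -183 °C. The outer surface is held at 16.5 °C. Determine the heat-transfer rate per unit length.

Q' = 44.5 W/m

Treat each layer as a resistance in series:
  R'_copper = ln(0.0438/0.0389)/(2πk) = 0.1186/(2π·403) = 4.685×10^-5 m·K/W
  R'_phenolic foam = ln(0.0691/0.0438)/(2πk) = 0.4559/(2π·0.0222) = 3.269 m·K/W
  R'_cork board = ln(0.102/0.0691)/(2πk) = 0.3894/(2π·0.0512) = 1.211 m·K/W
ΣR = 4.685×10^-5 + 3.269 + 1.211 = 4.480 m·K/W
Q' = ΔT/ΣR = (-183 °C − 16.5 °C)/4.480 = -44.5 W/m
(Negative Q' ⇒ heat flows inward; heat gain = 44.5 W/m.)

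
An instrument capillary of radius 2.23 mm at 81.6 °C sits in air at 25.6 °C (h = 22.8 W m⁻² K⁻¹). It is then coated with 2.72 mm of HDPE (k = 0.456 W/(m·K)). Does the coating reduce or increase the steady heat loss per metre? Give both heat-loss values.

increases: 17.9 → 33.2 W/m

Critical radius for a cylinder: r_cr = k/h = 0.0200 m = 2.00 cm.
Outer radius after coating: r₂ = 0.00223 + 0.00272 = 0.00495 m.
Since r₁ < r_cr and r₂ ≤ r_cr, the coating moves toward the maximum at r_cr — heat loss rises.
Bare: R = 1/(2πr₁h) = 3.130 m·K/W; Q = 56/3.130 = 17.9 W/m.
Coated: R = R_cond + R_conv = 1.689 m·K/W; Q = 56/1.689 = 33.2 W/m.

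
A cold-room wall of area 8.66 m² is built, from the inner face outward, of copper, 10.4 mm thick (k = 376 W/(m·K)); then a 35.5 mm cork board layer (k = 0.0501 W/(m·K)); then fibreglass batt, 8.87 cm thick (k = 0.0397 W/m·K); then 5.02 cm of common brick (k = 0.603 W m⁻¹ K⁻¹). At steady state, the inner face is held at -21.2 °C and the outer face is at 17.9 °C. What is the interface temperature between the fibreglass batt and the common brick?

T = 16.8 °C

Resistance network (inner→outer):
  R_copper = L/(kA) = 0.0104/(376·8.66) = 3.194×10^-6 K/W
  R_cork board = L/(kA) = 0.0355/(0.0501·8.66) = 0.08182 K/W
  R_fibreglass batt = L/(kA) = 0.0887/(0.0397·8.66) = 0.2580 K/W
  R_common brick = L/(kA) = 0.0502/(0.603·8.66) = 0.009613 K/W
ΣR = 3.194×10^-6 + 0.08182 + 0.2580 + 0.009613 = 0.3494 K/W
Q = ΔT/ΣR = (-21.2 °C − 17.9 °C)/0.3494 = -111.9 W
From the inner boundary to the fibreglass batt/common brick interface, ΣR_partial = 0.3398 K/W.
T_interface = T_in − Q·ΣR_partial = -21.2 °C − (-111.9)(0.3398) = 16.8 °C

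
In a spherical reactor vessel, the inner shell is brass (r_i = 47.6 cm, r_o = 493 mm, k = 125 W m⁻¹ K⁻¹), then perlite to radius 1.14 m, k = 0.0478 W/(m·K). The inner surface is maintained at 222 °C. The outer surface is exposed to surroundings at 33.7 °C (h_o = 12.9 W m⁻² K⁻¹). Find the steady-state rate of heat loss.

Resistance network (inner→outer):
  R_brass = (1/0.476 − 1/0.493)/(4πk) = 0.07244/(4π·125) = 4.612×10^-5 K/W
  R_perlite = (1/0.493 − 1/1.14)/(4πk) = 1.151/(4π·0.0478) = 1.917 K/W
  R_conv,out = 1/(4πr²h) = 1/(4π·1.14²·12.9) = 0.004747 K/W
ΣR = 4.612×10^-5 + 1.917 + 0.004747 = 1.922 K/W
Q = ΔT/ΣR = (222 °C − 33.7 °C)/1.922 = 98.0 W

Q = 98.0 W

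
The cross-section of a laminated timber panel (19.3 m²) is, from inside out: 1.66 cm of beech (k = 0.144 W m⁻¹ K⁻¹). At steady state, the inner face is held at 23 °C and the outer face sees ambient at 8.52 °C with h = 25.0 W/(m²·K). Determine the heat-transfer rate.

Resistance network (inner→outer):
  R_beech = L/(kA) = 0.0166/(0.144·19.3) = 0.005973 K/W
  R_conv,out = 1/(hA) = 1/(25.0·19.3) = 0.002073 K/W
ΣR = 0.005973 + 0.002073 = 0.008046 K/W
Q = ΔT/ΣR = (23 °C − 8.52 °C)/0.008046 = 1800 W

Q = 1800 W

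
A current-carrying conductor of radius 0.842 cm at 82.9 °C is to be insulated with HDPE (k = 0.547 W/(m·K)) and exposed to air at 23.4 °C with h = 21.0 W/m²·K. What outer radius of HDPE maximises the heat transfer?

For a cylinder, r_cr = k_ins/h = 0.547/21.0 = 0.0260 m = 2.60 cm

r_cr = 2.60 cm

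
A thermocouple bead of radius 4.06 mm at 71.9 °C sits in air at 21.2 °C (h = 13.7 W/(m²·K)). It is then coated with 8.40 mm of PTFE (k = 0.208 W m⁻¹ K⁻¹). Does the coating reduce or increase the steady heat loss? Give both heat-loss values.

increases: 0.144 → 0.502 W

Critical radius for a sphere: r_cr = 2k/h = 0.0304 m = 3.04 cm.
Outer radius after coating: r₂ = 0.00406 + 0.00840 = 0.01246 m.
Since r₁ < r_cr and r₂ ≤ r_cr, the coating moves toward the maximum at r_cr — heat loss rises.
Bare: R = 1/(4πr₁²h) = 352.4 K/W; Q = 50.7/352.4 = 0.144 W.
Coated: R = R_cond + R_conv = 100.9 K/W; Q = 50.7/100.9 = 0.502 W.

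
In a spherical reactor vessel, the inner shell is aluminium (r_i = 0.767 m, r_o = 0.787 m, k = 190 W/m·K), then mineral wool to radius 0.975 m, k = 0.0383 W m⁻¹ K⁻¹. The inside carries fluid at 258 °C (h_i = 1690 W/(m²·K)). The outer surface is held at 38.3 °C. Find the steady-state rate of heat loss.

Resistance network (inner→outer):
  R_conv,in = 1/(4πr²h) = 1/(4π·0.767²·1690) = 8.004×10^-5 K/W
  R_aluminium = (1/0.767 − 1/0.787)/(4πk) = 0.03313/(4π·190) = 1.388×10^-5 K/W
  R_mineral wool = (1/0.787 − 1/0.975)/(4πk) = 0.2450/(4π·0.0383) = 0.5091 K/W
ΣR = 8.004×10^-5 + 1.388×10^-5 + 0.5091 = 0.5092 K/W
Q = ΔT/ΣR = (258 °C − 38.3 °C)/0.5092 = 431 W

Q = 431 W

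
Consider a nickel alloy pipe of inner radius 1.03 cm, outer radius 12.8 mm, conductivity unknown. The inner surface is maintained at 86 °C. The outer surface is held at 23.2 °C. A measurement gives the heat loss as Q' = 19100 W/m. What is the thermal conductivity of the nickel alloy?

ΣR = ΔT/Q' = |86 − 23.2|/19100 = 0.003288 m·K/W
ln(r₂/r₁)/(2πk) = 0.003288 ⇒ k = 0.2173/(2π·0.003288) = 10.5 W/m·K

k = 10.5 W/m·K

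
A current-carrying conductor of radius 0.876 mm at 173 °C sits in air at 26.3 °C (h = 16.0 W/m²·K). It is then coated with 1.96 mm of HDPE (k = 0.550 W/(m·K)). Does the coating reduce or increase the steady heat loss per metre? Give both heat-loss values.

Critical radius for a cylinder: r_cr = k/h = 0.0344 m = 3.44 cm.
Outer radius after coating: r₂ = 8.76×10^-4 + 0.00196 = 0.002836 m.
Since r₁ < r_cr and r₂ ≤ r_cr, the coating moves toward the maximum at r_cr — heat loss rises.
Bare: R = 1/(2πr₁h) = 11.36 m·K/W; Q = 146.7/11.36 = 12.9 W/m.
Coated: R = R_cond + R_conv = 3.847 m·K/W; Q = 146.7/3.847 = 38.1 W/m.

increases: 12.9 → 38.1 W/m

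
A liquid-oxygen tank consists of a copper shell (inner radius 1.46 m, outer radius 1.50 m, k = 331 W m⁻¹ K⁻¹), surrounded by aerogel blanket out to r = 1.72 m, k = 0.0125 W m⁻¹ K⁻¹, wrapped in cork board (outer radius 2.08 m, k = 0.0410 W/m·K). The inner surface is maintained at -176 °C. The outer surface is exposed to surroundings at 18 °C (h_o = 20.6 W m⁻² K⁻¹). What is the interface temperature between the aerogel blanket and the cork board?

T = -33.5 °C

Resistance network (inner→outer):
  R_copper = (1/1.46 − 1/1.50)/(4πk) = 0.01826/(4π·331) = 4.391×10^-6 K/W
  R_aerogel blanket = (1/1.50 − 1/1.72)/(4πk) = 0.08527/(4π·0.0125) = 0.5429 K/W
  R_cork board = (1/1.72 − 1/2.08)/(4πk) = 0.1006/(4π·0.0410) = 0.1953 K/W
  R_conv,out = 1/(4πr²h) = 1/(4π·2.08²·20.6) = 8.929×10^-4 K/W
ΣR = 4.391×10^-6 + 0.5429 + 0.1953 + 8.929×10^-4 = 0.7391 K/W
Q = ΔT/ΣR = (-176 °C − 18 °C)/0.7391 = -262.5 W
From the inner boundary to the aerogel blanket/cork board interface, ΣR_partial = 0.5429 K/W.
T_interface = T_in − Q·ΣR_partial = -176 °C − (-262.5)(0.5429) = -33.5 °C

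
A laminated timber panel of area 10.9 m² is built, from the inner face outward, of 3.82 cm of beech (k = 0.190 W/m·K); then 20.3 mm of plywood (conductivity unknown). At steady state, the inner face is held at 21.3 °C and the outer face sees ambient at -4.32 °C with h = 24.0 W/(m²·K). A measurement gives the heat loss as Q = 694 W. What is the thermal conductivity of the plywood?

k = 0.127 W/m·K

ΣR = ΔT/Q = |21.3 − -4.32|/694 = 0.03692 K/W
Known resistances:
  R_beech = L/(kA) = 0.0382/(0.190·10.9) = 0.01845 K/W
  R_conv,out = 1/(hA) = 1/(24.0·10.9) = 0.003823 K/W
R_plywood = ΣR − ΣR_known = 0.03692 − 0.02227 = 0.01465 K/W
L/(kA) = 0.01465 ⇒ k = 0.0203/(0.01465·10.9) = 0.127 W/m·K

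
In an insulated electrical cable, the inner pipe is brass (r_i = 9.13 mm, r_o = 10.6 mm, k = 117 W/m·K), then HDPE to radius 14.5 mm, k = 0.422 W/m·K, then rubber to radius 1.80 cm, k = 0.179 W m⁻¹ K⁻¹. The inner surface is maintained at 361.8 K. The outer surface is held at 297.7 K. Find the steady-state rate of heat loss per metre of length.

Resistance network (inner→outer):
  R'_brass = ln(0.0106/0.00913)/(2πk) = 0.1493/(2π·117) = 2.031×10^-4 m·K/W
  R'_HDPE = ln(0.0145/0.0106)/(2πk) = 0.3133/(2π·0.422) = 0.1182 m·K/W
  R'_rubber = ln(0.0180/0.0145)/(2πk) = 0.2162/(2π·0.179) = 0.1923 m·K/W
ΣR = 2.031×10^-4 + 0.1182 + 0.1923 = 0.3107 m·K/W
Q' = ΔT/ΣR = (361.8 K − 297.7 K)/0.3107 = 206 W/m

Q' = 206 W/m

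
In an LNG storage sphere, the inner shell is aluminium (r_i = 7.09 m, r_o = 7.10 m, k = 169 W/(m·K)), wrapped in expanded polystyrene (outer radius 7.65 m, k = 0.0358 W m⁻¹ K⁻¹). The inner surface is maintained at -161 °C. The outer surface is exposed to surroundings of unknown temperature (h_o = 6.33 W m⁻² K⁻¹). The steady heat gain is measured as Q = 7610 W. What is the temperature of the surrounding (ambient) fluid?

Sum the resistances:
  R_aluminium = (1/7.09 − 1/7.10)/(4πk) = 1.987×10^-4/(4π·169) = 9.354×10^-8 K/W
  R_expanded polystyrene = (1/7.10 − 1/7.65)/(4πk) = 0.01013/(4π·0.0358) = 0.02251 K/W
  R_conv,out = 1/(4πr²h) = 1/(4π·7.65²·6.33) = 2.148×10^-4 K/W
ΣR = 0.02272 K/W
ΔT = Q·ΣR = 7610 × 0.02272 = 172.9 K
Heat flows inward, so T_out = T_in + ΔT = -161 + 172.9 = 11.9 °C

T_out = 11.9 °C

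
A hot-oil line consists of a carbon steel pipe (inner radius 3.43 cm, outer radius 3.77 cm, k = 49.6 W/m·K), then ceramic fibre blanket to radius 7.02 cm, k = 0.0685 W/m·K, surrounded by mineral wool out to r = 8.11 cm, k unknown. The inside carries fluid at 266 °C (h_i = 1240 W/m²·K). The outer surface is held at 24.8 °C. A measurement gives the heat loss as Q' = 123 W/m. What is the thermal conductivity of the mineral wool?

k = 0.0448 W/m·K

ΣR = ΔT/Q' = |266 − 24.8|/123 = 1.961 m·K/W
Known resistances:
  R'_conv,in = 1/(2πr h) = 1/(2π·0.0343·1240) = 0.003742 m·K/W
  R'_carbon steel = ln(0.0377/0.0343)/(2πk) = 0.09451/(2π·49.6) = 3.033×10^-4 m·K/W
  R'_ceramic fibre blanket = ln(0.0702/0.0377)/(2πk) = 0.6217/(2π·0.0685) = 1.444 m·K/W
R_mineral wool = ΣR − ΣR_known = 1.961 − 1.448 = 0.5130 m·K/W
ln(r₂/r₁)/(2πk) = 0.5130 ⇒ k = 0.1443/(2π·0.5130) = 0.0448 W/m·K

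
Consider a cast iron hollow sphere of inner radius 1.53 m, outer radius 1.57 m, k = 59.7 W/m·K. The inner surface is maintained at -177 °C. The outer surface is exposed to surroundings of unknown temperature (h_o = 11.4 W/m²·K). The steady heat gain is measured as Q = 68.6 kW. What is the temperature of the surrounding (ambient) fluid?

T_out = 18.8 °C

Sum the resistances:
  R_cast iron = (1/1.53 − 1/1.57)/(4πk) = 0.01665/(4π·59.7) = 2.220×10^-5 K/W
  R_conv,out = 1/(4πr²h) = 1/(4π·1.57²·11.4) = 0.002832 K/W
ΣR = 0.002854 K/W
ΔT = Q·ΣR = 68600 × 0.002854 = 195.8 K
Heat flows inward, so T_out = T_in + ΔT = -177 + 195.8 = 18.8 °C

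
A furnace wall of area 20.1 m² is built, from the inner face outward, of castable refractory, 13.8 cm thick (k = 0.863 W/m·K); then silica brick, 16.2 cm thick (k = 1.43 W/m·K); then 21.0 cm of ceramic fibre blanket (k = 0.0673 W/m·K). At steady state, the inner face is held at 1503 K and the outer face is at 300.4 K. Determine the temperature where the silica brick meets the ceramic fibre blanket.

T = 1406 K

Series thermal resistances, inner to outer:
  R_castable refractory = L/(kA) = 0.138/(0.863·20.1) = 0.007956 K/W
  R_silica brick = L/(kA) = 0.162/(1.43·20.1) = 0.005636 K/W
  R_ceramic fibre blanket = L/(kA) = 0.210/(0.0673·20.1) = 0.1552 K/W
ΣR = 0.007956 + 0.005636 + 0.1552 = 0.1688 K/W
Q = ΔT/ΣR = (1503 K − 300.4 K)/0.1688 = 7124 W
From the inner boundary to the silica brick/ceramic fibre blanket interface, ΣR_partial = 0.01359 K/W.
T_interface = T_in − Q·ΣR_partial = 1503 K − (7124)(0.01359) = 1406 K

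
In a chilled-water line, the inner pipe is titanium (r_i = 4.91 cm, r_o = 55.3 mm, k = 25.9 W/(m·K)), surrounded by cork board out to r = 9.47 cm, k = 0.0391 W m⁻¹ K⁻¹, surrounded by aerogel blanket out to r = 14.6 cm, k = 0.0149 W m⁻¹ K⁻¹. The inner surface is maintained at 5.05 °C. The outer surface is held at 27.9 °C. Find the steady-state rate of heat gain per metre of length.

Q' = 3.35 W/m

Series thermal resistances, inner to outer:
  R'_titanium = ln(0.0553/0.0491)/(2πk) = 0.1189/(2π·25.9) = 7.307×10^-4 m·K/W
  R'_cork board = ln(0.0947/0.0553)/(2πk) = 0.5379/(2π·0.0391) = 2.190 m·K/W
  R'_aerogel blanket = ln(0.146/0.0947)/(2πk) = 0.4329/(2π·0.0149) = 4.624 m·K/W
ΣR = 7.307×10^-4 + 2.190 + 4.624 = 6.815 m·K/W
Q' = ΔT/ΣR = (5.05 °C − 27.9 °C)/6.815 = -3.35 W/m
(Negative Q' ⇒ heat flows inward; heat gain = 3.35 W/m.)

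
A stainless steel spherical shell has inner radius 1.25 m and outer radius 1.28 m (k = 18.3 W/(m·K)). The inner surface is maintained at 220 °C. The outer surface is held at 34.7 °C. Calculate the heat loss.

Q = 4πk·ΔT/(1/r₁ − 1/r₂) = 4π × 18.3 × 185.3 / (1/1.25 − 1/1.28) = 2.27×10^6 W

Q = 2270 kW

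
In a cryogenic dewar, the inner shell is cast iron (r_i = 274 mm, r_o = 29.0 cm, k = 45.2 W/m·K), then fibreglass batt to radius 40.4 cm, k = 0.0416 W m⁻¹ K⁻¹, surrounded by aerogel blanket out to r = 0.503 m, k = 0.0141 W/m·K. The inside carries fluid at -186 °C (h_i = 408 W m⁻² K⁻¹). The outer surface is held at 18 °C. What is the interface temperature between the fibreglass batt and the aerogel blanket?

T = -104 °C

Series thermal resistances, inner to outer:
  R_conv,in = 1/(4πr²h) = 1/(4π·0.274²·408) = 0.002598 K/W
  R_cast iron = (1/0.274 − 1/0.290)/(4πk) = 0.2014/(4π·45.2) = 3.545×10^-4 K/W
  R_fibreglass batt = (1/0.290 − 1/0.404)/(4πk) = 0.9730/(4π·0.0416) = 1.861 K/W
  R_aerogel blanket = (1/0.404 − 1/0.503)/(4πk) = 0.4872/(4π·0.0141) = 2.750 K/W
ΣR = 0.002598 + 3.545×10^-4 + 1.861 + 2.750 = 4.614 K/W
Q = ΔT/ΣR = (-186 °C − 18 °C)/4.614 = -44.21 W
From the inner boundary to the fibreglass batt/aerogel blanket interface, ΣR_partial = 1.864 K/W.
T_interface = T_in − Q·ΣR_partial = -186 °C − (-44.21)(1.864) = -104 °C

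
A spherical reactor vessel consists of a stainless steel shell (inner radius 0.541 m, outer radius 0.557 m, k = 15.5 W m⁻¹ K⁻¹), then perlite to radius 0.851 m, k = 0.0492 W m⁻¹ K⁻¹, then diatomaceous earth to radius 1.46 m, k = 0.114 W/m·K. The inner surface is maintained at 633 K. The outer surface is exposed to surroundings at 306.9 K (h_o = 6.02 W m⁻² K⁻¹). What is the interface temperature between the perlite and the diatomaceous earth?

Treat each layer as a resistance in series:
  R_stainless steel = (1/0.541 − 1/0.557)/(4πk) = 0.05310/(4π·15.5) = 2.726×10^-4 K/W
  R_perlite = (1/0.557 − 1/0.851)/(4πk) = 0.6202/(4π·0.0492) = 1.003 K/W
  R_diatomaceous earth = (1/0.851 − 1/1.46)/(4πk) = 0.4902/(4π·0.114) = 0.3422 K/W
  R_conv,out = 1/(4πr²h) = 1/(4π·1.46²·6.02) = 0.006201 K/W
ΣR = 2.726×10^-4 + 1.003 + 0.3422 + 0.006201 = 1.352 K/W
Q = ΔT/ΣR = (633 K − 306.9 K)/1.352 = 241.2 W
From the inner boundary to the perlite/diatomaceous earth interface, ΣR_partial = 1.003 K/W.
T_interface = T_in − Q·ΣR_partial = 633 K − (241.2)(1.003) = 391 K

T = 391 K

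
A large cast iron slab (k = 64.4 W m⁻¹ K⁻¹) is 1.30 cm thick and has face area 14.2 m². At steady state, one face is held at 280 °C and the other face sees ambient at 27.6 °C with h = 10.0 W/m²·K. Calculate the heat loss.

Series thermal resistances, inner to outer:
  R_cast iron = L/(kA) = 0.0130/(64.4·14.2) = 1.422×10^-5 K/W
  R_conv,out = 1/(hA) = 1/(10.0·14.2) = 0.007042 K/W
ΣR = 1.422×10^-5 + 0.007042 = 0.007056 K/W
Q = ΔT/ΣR = (280 °C − 27.6 °C)/0.007056 = 35800 W

Q = 35800 W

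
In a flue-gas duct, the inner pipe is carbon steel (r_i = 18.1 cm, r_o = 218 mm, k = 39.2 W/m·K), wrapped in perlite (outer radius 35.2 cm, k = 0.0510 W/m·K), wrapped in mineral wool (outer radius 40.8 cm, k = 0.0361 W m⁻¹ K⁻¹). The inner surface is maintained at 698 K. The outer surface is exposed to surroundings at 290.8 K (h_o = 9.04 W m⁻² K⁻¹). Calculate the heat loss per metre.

Resistance network (inner→outer):
  R'_carbon steel = ln(0.218/0.181)/(2πk) = 0.1860/(2π·39.2) = 7.552×10^-4 m·K/W
  R'_perlite = ln(0.352/0.218)/(2πk) = 0.4791/(2π·0.0510) = 1.495 m·K/W
  R'_mineral wool = ln(0.408/0.352)/(2πk) = 0.1476/(2π·0.0361) = 0.6509 m·K/W
  R'_conv,out = 1/(2πr h) = 1/(2π·0.408·9.04) = 0.04315 m·K/W
ΣR = 7.552×10^-4 + 1.495 + 0.6509 + 0.04315 = 2.190 m·K/W
Q' = ΔT/ΣR = (698 K − 290.8 K)/2.190 = 186 W/m

Q' = 186 W/m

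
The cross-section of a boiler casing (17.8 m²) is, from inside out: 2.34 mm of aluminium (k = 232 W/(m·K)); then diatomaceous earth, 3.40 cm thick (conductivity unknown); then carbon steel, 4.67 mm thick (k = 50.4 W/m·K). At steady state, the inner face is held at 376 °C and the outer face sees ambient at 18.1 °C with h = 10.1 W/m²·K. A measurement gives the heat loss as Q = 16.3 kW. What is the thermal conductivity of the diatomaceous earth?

k = 0.117 W/m·K

ΣR = ΔT/Q = |376 − 18.1|/16300 = 0.02196 K/W
Known resistances:
  R_aluminium = L/(kA) = 0.00234/(232·17.8) = 5.666×10^-7 K/W
  R_carbon steel = L/(kA) = 0.00467/(50.4·17.8) = 5.206×10^-6 K/W
  R_conv,out = 1/(hA) = 1/(10.1·17.8) = 0.005562 K/W
R_diatomaceous earth = ΣR − ΣR_known = 0.02196 − 0.005568 = 0.01639 K/W
L/(kA) = 0.01639 ⇒ k = 0.0340/(0.01639·17.8) = 0.117 W/m·K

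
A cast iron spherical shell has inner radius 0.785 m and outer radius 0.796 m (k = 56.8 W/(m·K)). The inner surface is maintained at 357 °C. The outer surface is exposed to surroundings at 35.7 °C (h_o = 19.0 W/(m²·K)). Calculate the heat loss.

Q = 48.4 kW

Treat each layer as a resistance in series:
  R_cast iron = (1/0.785 − 1/0.796)/(4πk) = 0.01760/(4π·56.8) = 2.466×10^-5 K/W
  R_conv,out = 1/(4πr²h) = 1/(4π·0.796²·19.0) = 0.006610 K/W
ΣR = 2.466×10^-5 + 0.006610 = 0.006635 K/W
Q = ΔT/ΣR = (357 °C − 35.7 °C)/0.006635 = 48400 W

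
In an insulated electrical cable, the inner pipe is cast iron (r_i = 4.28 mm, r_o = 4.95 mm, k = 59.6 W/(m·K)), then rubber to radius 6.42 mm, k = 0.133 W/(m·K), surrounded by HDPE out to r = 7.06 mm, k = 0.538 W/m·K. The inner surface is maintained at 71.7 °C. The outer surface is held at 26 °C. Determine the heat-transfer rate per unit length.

Q' = 135 W/m

Resistance network (inner→outer):
  R'_cast iron = ln(0.00495/0.00428)/(2πk) = 0.1454/(2π·59.6) = 3.884×10^-4 m·K/W
  R'_rubber = ln(0.00642/0.00495)/(2πk) = 0.2600/(2π·0.133) = 0.3112 m·K/W
  R'_HDPE = ln(0.00706/0.00642)/(2πk) = 0.09503/(2π·0.538) = 0.02811 m·K/W
ΣR = 3.884×10^-4 + 0.3112 + 0.02811 = 0.3397 m·K/W
Q' = ΔT/ΣR = (71.7 °C − 26 °C)/0.3397 = 135 W/m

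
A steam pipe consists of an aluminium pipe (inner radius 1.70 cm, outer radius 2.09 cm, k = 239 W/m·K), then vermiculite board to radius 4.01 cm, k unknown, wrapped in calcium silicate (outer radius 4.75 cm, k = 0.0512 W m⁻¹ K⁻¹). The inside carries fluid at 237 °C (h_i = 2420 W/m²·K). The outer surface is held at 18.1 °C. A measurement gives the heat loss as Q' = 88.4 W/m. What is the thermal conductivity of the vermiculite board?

k = 0.0533 W/m·K

ΣR = ΔT/Q' = |237 − 18.1|/88.4 = 2.476 m·K/W
Known resistances:
  R'_conv,in = 1/(2πr h) = 1/(2π·0.0170·2420) = 0.003869 m·K/W
  R'_aluminium = ln(0.0209/0.0170)/(2πk) = 0.2065/(2π·239) = 1.375×10^-4 m·K/W
  R'_calcium silicate = ln(0.0475/0.0401)/(2πk) = 0.1694/(2π·0.0512) = 0.5264 m·K/W
R_vermiculite board = ΣR − ΣR_known = 2.476 − 0.5304 = 1.946 m·K/W
ln(r₂/r₁)/(2πk) = 1.946 ⇒ k = 0.6516/(2π·1.946) = 0.0533 W/m·K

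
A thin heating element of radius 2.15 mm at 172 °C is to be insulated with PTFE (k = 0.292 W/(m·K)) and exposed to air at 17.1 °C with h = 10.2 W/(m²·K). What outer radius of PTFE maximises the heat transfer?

r_cr = 2.86 cm

For a cylinder, r_cr = k_ins/h = 0.292/10.2 = 0.0286 m = 2.86 cm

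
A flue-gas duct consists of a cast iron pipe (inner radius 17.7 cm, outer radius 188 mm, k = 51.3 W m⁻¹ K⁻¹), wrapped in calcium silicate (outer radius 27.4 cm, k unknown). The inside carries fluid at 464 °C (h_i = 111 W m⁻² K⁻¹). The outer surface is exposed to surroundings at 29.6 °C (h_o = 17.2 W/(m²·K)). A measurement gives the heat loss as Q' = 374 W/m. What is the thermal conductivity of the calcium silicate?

k = 0.0536 W/m·K

ΣR = ΔT/Q' = |464 − 29.6|/374 = 1.161 m·K/W
Known resistances:
  R'_conv,in = 1/(2πr h) = 1/(2π·0.177·111) = 0.008101 m·K/W
  R'_cast iron = ln(0.188/0.177)/(2πk) = 0.06029/(2π·51.3) = 1.871×10^-4 m·K/W
  R'_conv,out = 1/(2πr h) = 1/(2π·0.274·17.2) = 0.03377 m·K/W
R_calcium silicate = ΣR − ΣR_known = 1.161 − 0.04206 = 1.119 m·K/W
ln(r₂/r₁)/(2πk) = 1.119 ⇒ k = 0.3767/(2π·1.119) = 0.0536 W/m·K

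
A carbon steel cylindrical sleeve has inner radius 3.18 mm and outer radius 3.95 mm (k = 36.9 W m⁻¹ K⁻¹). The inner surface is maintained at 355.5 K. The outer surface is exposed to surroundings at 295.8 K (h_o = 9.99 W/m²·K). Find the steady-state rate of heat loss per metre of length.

Resistance network (inner→outer):
  R'_carbon steel = ln(0.00395/0.00318)/(2πk) = 0.2168/(2π·36.9) = 9.352×10^-4 m·K/W
  R'_conv,out = 1/(2πr h) = 1/(2π·0.00395·9.99) = 4.033 m·K/W
ΣR = 9.352×10^-4 + 4.033 = 4.034 m·K/W
Q' = ΔT/ΣR = (355.5 K − 295.8 K)/4.034 = 14.8 W/m

Q' = 14.8 W/m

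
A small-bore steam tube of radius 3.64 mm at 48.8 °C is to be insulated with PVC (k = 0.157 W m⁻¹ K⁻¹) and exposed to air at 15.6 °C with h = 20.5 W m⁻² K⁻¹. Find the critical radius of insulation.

r_cr = 0.766 cm

For a cylinder, r_cr = k_ins/h = 0.157/20.5 = 0.00766 m = 0.766 cm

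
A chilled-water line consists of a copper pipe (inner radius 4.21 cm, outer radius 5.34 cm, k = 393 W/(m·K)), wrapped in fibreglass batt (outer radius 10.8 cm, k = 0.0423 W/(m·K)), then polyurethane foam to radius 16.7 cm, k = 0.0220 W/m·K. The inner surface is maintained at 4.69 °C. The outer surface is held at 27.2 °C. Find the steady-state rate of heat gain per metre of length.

Q' = 3.88 W/m

Treat each layer as a resistance in series:
  R'_copper = ln(0.0534/0.0421)/(2πk) = 0.2378/(2π·393) = 9.629×10^-5 m·K/W
  R'_fibreglass batt = ln(0.108/0.0534)/(2πk) = 0.7043/(2π·0.0423) = 2.650 m·K/W
  R'_polyurethane foam = ln(0.167/0.108)/(2πk) = 0.4359/(2π·0.0220) = 3.153 m·K/W
ΣR = 9.629×10^-5 + 2.650 + 3.153 = 5.803 m·K/W
Q' = ΔT/ΣR = (4.69 °C − 27.2 °C)/5.803 = -3.88 W/m
(Negative Q' ⇒ heat flows inward; heat gain = 3.88 W/m.)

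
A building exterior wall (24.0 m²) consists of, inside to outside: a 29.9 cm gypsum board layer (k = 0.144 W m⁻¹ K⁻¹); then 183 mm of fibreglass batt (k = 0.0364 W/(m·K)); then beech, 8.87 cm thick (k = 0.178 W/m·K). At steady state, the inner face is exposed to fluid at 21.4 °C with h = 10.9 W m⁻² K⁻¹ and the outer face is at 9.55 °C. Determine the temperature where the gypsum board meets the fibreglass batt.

T = 18.1 °C

Series thermal resistances, inner to outer:
  R_conv,in = 1/(hA) = 1/(10.9·24.0) = 0.003823 K/W
  R_gypsum board = L/(kA) = 0.299/(0.144·24.0) = 0.08652 K/W
  R_fibreglass batt = L/(kA) = 0.183/(0.0364·24.0) = 0.2095 K/W
  R_beech = L/(kA) = 0.0887/(0.178·24.0) = 0.02076 K/W
ΣR = 0.003823 + 0.08652 + 0.2095 + 0.02076 = 0.3206 K/W
Q = ΔT/ΣR = (21.4 °C − 9.55 °C)/0.3206 = 36.96 W
From the inner boundary to the gypsum board/fibreglass batt interface, ΣR_partial = 0.09034 K/W.
T_interface = T_in − Q·ΣR_partial = 21.4 °C − (36.96)(0.09034) = 18.1 °C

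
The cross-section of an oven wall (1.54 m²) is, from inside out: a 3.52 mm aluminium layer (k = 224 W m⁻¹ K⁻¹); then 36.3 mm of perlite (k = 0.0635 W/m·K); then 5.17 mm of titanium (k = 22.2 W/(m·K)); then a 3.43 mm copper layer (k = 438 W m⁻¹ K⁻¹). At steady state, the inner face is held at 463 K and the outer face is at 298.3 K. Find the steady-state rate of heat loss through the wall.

Resistance network (inner→outer):
  R_aluminium = L/(kA) = 0.00352/(224·1.54) = 1.020×10^-5 K/W
  R_perlite = L/(kA) = 0.0363/(0.0635·1.54) = 0.3712 K/W
  R_titanium = L/(kA) = 0.00517/(22.2·1.54) = 1.512×10^-4 K/W
  R_copper = L/(kA) = 0.00343/(438·1.54) = 5.085×10^-6 K/W
ΣR = 1.020×10^-5 + 0.3712 + 1.512×10^-4 + 5.085×10^-6 = 0.3714 K/W
Q = ΔT/ΣR = (463 K − 298.3 K)/0.3714 = 443 W

Q = 443 W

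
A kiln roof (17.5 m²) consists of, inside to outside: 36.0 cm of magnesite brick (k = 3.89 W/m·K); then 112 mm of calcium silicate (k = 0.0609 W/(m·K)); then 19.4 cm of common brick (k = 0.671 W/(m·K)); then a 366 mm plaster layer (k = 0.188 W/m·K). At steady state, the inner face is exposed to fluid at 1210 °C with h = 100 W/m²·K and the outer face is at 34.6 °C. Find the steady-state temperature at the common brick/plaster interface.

Resistance network (inner→outer):
  R_conv,in = 1/(hA) = 1/(100·17.5) = 5.714×10^-4 K/W
  R_magnesite brick = L/(kA) = 0.360/(3.89·17.5) = 0.005288 K/W
  R_calcium silicate = L/(kA) = 0.112/(0.0609·17.5) = 0.1051 K/W
  R_common brick = L/(kA) = 0.194/(0.671·17.5) = 0.01652 K/W
  R_plaster = L/(kA) = 0.366/(0.188·17.5) = 0.1112 K/W
ΣR = 5.714×10^-4 + 0.005288 + 0.1051 + 0.01652 + 0.1112 = 0.2387 K/W
Q = ΔT/ΣR = (1210 °C − 34.6 °C)/0.2387 = 4924 W
From the inner boundary to the common brick/plaster interface, ΣR_partial = 0.1275 K/W.
T_interface = T_in − Q·ΣR_partial = 1210 °C − (4924)(0.1275) = 582 °C

T = 582 °C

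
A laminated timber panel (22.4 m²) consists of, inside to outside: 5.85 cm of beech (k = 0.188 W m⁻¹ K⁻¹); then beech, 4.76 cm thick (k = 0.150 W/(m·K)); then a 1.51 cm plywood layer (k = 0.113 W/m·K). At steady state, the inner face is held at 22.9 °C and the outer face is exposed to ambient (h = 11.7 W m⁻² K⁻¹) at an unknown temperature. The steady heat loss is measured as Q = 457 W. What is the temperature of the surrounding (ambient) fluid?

T_out = 5.61 °C

Series resistances:
  R_beech = L/(kA) = 0.0585/(0.188·22.4) = 0.01389 K/W
  R_beech = L/(kA) = 0.0476/(0.150·22.4) = 0.01417 K/W
  R_plywood = L/(kA) = 0.0151/(0.113·22.4) = 0.005966 K/W
  R_conv,out = 1/(hA) = 1/(11.7·22.4) = 0.003816 K/W
ΣR = 0.03784 K/W
ΔT = Q·ΣR = 457 × 0.03784 = 17.29 K
Heat flows outward, so T_out = T_in − ΔT = 22.9 − 17.29 = 5.61 °C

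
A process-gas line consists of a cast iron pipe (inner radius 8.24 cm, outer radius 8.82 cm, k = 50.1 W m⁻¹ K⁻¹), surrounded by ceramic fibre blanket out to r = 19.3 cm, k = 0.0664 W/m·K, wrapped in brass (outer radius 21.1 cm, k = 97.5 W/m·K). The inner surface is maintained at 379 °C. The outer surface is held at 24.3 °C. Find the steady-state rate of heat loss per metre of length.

Q' = 189 W/m

Resistance network (inner→outer):
  R'_cast iron = ln(0.0882/0.0824)/(2πk) = 0.06802/(2π·50.1) = 2.161×10^-4 m·K/W
  R'_ceramic fibre blanket = ln(0.193/0.0882)/(2πk) = 0.7831/(2π·0.0664) = 1.877 m·K/W
  R'_brass = ln(0.211/0.193)/(2πk) = 0.08917/(2π·97.5) = 1.456×10^-4 m·K/W
ΣR = 2.161×10^-4 + 1.877 + 1.456×10^-4 = 1.877 m·K/W
Q' = ΔT/ΣR = (379 °C − 24.3 °C)/1.877 = 189 W/m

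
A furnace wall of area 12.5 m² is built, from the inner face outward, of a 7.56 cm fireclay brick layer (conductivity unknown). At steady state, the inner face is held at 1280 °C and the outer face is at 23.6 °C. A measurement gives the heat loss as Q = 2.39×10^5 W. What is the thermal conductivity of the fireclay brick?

ΣR = ΔT/Q = |1280 − 23.6|/2.39×10^5 = 0.005257 K/W
L/(kA) = 0.005257 ⇒ k = 0.0756/(0.005257·12.5) = 1.15 W/m·K

k = 1.15 W/m·K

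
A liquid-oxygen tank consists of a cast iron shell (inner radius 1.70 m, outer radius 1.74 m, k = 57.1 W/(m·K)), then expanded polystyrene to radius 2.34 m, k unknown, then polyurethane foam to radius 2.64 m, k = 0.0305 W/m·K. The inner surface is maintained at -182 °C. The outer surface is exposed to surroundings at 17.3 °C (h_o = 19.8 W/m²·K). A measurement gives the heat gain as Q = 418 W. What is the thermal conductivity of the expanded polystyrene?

k = 0.0336 W/m·K

ΣR = ΔT/Q = |-182 − 17.3|/418 = 0.4768 K/W
Known resistances:
  R_cast iron = (1/1.70 − 1/1.74)/(4πk) = 0.01352/(4π·57.1) = 1.885×10^-5 K/W
  R_polyurethane foam = (1/2.34 − 1/2.64)/(4πk) = 0.04856/(4π·0.0305) = 0.1267 K/W
  R_conv,out = 1/(4πr²h) = 1/(4π·2.64²·19.8) = 5.767×10^-4 K/W
R_expanded polystyrene = ΣR − ΣR_known = 0.4768 − 0.1273 = 0.3495 K/W
(1/r₁−1/r₂)/(4πk) = 0.3495 ⇒ k = 0.1474/(4π·0.3495) = 0.0336 W/m·K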